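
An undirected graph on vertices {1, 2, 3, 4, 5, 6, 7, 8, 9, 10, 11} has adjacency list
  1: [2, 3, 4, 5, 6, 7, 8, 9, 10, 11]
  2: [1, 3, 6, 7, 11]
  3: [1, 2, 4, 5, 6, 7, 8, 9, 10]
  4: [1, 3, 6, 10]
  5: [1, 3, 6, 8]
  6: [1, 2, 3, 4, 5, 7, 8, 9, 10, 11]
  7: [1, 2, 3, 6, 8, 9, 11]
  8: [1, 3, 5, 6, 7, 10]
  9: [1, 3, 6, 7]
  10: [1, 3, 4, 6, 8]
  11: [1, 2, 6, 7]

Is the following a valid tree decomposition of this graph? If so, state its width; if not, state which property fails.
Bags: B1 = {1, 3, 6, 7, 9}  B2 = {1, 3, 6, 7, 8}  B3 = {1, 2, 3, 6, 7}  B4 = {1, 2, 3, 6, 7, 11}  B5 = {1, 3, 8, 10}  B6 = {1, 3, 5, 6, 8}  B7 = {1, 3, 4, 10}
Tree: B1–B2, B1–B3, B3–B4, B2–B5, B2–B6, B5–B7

No — edge (6,10) lies in no bag.

A tree decomposition must satisfy three properties: every vertex lies in some bag; for every edge, both endpoints lie together in some bag; and for every vertex, the bags containing it form a connected subtree. Here edge (6,10) lies in no bag, so the decomposition is invalid.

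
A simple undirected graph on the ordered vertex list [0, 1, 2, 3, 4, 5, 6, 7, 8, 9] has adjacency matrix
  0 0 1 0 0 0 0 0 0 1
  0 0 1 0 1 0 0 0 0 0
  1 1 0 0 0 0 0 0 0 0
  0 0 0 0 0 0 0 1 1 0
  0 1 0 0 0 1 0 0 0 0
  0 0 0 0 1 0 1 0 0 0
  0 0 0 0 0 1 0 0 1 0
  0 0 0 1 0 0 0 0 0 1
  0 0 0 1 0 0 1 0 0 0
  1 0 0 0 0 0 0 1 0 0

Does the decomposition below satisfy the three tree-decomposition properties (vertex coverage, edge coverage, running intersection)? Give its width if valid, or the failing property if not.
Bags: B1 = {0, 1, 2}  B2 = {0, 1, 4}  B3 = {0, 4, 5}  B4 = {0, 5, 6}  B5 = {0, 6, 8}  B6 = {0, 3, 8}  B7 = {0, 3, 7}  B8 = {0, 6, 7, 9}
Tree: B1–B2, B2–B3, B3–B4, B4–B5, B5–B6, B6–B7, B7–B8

A tree decomposition must satisfy three properties: every vertex lies in some bag; for every edge, both endpoints lie together in some bag; and for every vertex, the bags containing it form a connected subtree. Here bags containing vertex 6 are not connected in the tree, so the decomposition is invalid.

No — bags containing vertex 6 are not connected in the tree.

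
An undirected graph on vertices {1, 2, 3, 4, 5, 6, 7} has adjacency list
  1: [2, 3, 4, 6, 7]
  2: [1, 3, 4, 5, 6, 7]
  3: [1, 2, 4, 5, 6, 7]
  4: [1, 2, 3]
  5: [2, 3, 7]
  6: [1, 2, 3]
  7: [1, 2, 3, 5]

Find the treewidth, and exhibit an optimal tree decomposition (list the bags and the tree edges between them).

Each bag holds 4 vertices, so the decomposition has width 3, which upper-bounds the treewidth. On the other hand G contains the 4-clique {1, 2, 3, 4}. A clique must lie in a single bag of any decomposition, so no decomposition can have width below 3. Therefore the treewidth is 3.

Treewidth 3.
One such decomposition:
Bags: B1 = {1, 2, 3, 6}  B2 = {1, 2, 3, 7}  B3 = {2, 3, 5, 7}  B4 = {1, 2, 3, 4}
Tree: B1–B2, B2–B3, B1–B4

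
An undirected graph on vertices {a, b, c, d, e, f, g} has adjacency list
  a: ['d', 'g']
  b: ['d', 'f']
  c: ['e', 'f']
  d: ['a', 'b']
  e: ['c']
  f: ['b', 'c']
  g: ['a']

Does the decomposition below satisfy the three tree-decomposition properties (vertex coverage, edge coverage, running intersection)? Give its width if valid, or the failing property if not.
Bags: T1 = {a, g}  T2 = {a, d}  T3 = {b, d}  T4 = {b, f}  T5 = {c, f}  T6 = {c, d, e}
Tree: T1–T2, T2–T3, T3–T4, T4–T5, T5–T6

A tree decomposition must satisfy three properties: every vertex lies in some bag; for every edge, both endpoints lie together in some bag; and for every vertex, the bags containing it form a connected subtree. Here bags containing vertex d are not connected in the tree, so the decomposition is invalid.

No — bags containing vertex d are not connected in the tree.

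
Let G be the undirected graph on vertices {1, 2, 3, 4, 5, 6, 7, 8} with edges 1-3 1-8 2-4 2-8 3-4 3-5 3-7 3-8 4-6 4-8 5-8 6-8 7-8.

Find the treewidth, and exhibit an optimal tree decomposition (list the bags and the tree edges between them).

Treewidth 2.
One optimal decomposition is:
Bags: B1 = {3, 4, 8}  B2 = {3, 7, 8}  B3 = {4, 6, 8}  B4 = {3, 5, 8}  B5 = {2, 4, 8}  B6 = {1, 3, 8}
Tree: B1–B2, B1–B3, B1–B4, B1–B5, B2–B6

Each bag holds 3 vertices, so the decomposition has width 2, which upper-bounds the treewidth. On the other hand G contains the 3-clique {2, 4, 8}. A clique must lie in a single bag of any decomposition, so no decomposition can have width below 2. Combining the bounds, tw(G) = 2.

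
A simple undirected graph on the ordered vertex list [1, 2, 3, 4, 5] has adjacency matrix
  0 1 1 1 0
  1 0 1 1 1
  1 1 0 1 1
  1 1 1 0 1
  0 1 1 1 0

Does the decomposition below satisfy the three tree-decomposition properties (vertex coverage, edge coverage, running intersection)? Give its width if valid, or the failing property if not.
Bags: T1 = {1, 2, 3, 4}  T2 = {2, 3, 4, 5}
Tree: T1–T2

Yes; width 3.

Vertex coverage: the bags together contain {1, 2, 3, 4, 5}, the full vertex set. Edge coverage: each edge of G has both endpoints in at least one bag. Running intersection: for every vertex, the bags containing it form a connected subtree. All three properties hold, so this is a valid tree decomposition of width max|bag| − 1 = 3, and hence tw(G) ≤ 3.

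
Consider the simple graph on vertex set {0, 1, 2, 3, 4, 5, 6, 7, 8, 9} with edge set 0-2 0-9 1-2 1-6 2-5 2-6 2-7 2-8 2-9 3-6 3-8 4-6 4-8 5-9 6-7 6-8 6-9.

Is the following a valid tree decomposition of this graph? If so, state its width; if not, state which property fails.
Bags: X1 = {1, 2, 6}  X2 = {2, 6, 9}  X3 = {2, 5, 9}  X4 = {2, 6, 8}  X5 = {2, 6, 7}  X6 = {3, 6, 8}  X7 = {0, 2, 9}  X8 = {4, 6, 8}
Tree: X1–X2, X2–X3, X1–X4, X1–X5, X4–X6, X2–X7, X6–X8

Yes; width 2.

Vertex coverage: the bags together contain {0, 1, 2, 3, 4, 5, 6, 7, 8, 9}, the full vertex set. Edge coverage: each edge of G has both endpoints in at least one bag. Running intersection: for every vertex, the bags containing it form a connected subtree. All three properties hold, so this is a valid tree decomposition of width max|bag| − 1 = 2, and hence tw(G) ≤ 2.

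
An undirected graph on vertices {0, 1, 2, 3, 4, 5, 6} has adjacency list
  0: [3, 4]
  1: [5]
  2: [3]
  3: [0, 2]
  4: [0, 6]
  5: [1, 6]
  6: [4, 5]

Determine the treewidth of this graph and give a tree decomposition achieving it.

Every bag has size at most 2, so the width is 2 − 1 = 1 and tw(G) ≤ 1. Since G has at least one edge (e.g. 1–5), it is not an edgeless graph, so tw(G) ≥ 1. Hence tw(G) = 1 exactly.

Treewidth 1.
One such decomposition:
Bags: B1 = {1, 5}  B2 = {5, 6}  B3 = {4, 6}  B4 = {0, 4}  B5 = {0, 3}  B6 = {2, 3}
Tree: B1–B2, B2–B3, B3–B4, B4–B5, B5–B6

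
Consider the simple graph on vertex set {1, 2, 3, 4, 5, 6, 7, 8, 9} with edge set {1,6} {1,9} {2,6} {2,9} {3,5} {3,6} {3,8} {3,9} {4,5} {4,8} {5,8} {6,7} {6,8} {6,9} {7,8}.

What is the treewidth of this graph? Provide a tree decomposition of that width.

Each bag holds 3 vertices, so the decomposition has width 2, which upper-bounds the treewidth. Conversely, {4, 5, 8} is a clique of size 3, and the vertices of any clique must share a bag in every tree decomposition; so some bag has ≥ 3 vertices and tw(G) ≥ 2. Combining the bounds, tw(G) = 2.

Treewidth 2.
One such decomposition:
Bags: B1 = {3, 6, 8}  B2 = {3, 6, 9}  B3 = {3, 5, 8}  B4 = {2, 6, 9}  B5 = {4, 5, 8}  B6 = {1, 6, 9}  B7 = {6, 7, 8}
Tree: B1–B2, B1–B3, B2–B4, B3–B5, B2–B6, B1–B7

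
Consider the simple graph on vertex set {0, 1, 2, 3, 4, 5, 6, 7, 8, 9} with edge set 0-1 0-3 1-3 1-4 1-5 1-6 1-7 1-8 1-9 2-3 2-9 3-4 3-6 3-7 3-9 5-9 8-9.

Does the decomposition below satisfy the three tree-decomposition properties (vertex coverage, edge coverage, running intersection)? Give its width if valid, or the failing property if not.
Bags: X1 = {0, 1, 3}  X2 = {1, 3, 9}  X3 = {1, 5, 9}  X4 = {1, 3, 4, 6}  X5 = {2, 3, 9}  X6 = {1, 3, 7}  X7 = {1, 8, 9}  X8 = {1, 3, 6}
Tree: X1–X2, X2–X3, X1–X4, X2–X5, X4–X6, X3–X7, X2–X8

A tree decomposition must satisfy three properties: every vertex lies in some bag; for every edge, both endpoints lie together in some bag; and for every vertex, the bags containing it form a connected subtree. Here bags containing vertex 6 are not connected in the tree, so the decomposition is invalid.

No — bags containing vertex 6 are not connected in the tree.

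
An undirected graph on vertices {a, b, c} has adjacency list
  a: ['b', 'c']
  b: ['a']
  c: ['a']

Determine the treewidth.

1

A width-1 tree decomposition is:
Bags: B1 = {a, c}  B2 = {a, b}
Tree: B1–B2
Every bag has size at most 2, so the width is 2 − 1 = 1 and tw(G) ≤ 1. Since G has at least one edge (e.g. a–c), it is not an edgeless graph, so tw(G) ≥ 1. Therefore the treewidth is 1.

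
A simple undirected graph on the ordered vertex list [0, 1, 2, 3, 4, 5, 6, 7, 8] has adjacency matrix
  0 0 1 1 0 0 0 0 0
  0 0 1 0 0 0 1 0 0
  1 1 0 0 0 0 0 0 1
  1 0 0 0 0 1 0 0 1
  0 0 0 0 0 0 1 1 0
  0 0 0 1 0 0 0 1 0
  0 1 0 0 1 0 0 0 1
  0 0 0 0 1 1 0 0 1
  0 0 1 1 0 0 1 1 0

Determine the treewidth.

A width-3 tree decomposition is:
Bags: B1 = {0, 3, 5, 7}  B2 = {0, 3, 7, 8}  B3 = {0, 2, 7, 8}  B4 = {2, 4, 7, 8}  B5 = {2, 4, 6, 8}  B6 = {1, 2, 4, 6}
Tree: B1–B2, B2–B3, B3–B4, B4–B5, B5–B6
The largest bag has 4 vertices, giving width 3; this decomposition certifies tw(G) ≤ 3. For the lower bound: the 4 vertex sets {0,3,5}, {7}, {8}, {1,2,4,6} are disjoint, each induces a connected subgraph, and every pair is joined by at least one edge of G. Contracting each set to a single vertex therefore yields K_{4} as a minor, and since treewidth is minor-monotone, tw(G) ≥ tw(K_{4}) = 3. Hence tw(G) = 3 exactly.

3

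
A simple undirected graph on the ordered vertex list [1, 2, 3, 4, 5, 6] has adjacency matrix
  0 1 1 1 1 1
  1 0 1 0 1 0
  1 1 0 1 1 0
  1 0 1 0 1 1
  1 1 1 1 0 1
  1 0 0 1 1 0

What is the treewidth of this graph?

A width-3 tree decomposition is:
Bags: B1 = {1, 4, 5, 6}  B2 = {1, 3, 4, 5}  B3 = {1, 2, 3, 5}
Tree: B1–B2, B2–B3
Each bag holds 4 vertices, so the decomposition has width 3, which upper-bounds the treewidth. For the lower bound, the 4 vertices {1, 2, 3, 5} are pairwise adjacent, and any tree decomposition puts a clique entirely inside one bag — forcing width ≥ 3. Therefore the treewidth is 3.

3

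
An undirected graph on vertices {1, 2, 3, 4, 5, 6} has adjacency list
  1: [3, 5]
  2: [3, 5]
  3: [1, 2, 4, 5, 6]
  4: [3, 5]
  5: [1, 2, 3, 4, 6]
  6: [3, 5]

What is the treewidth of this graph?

A width-2 tree decomposition is:
Bags: B1 = {3, 4, 5}  B2 = {2, 3, 5}  B3 = {3, 5, 6}  B4 = {1, 3, 5}
Tree: B1–B2, B1–B3, B2–B4
Every bag has size at most 3, so the width is 3 − 1 = 2 and tw(G) ≤ 2. On the other hand G contains the 3-clique {1, 3, 5}. A clique must lie in a single bag of any decomposition, so no decomposition can have width below 2. Hence tw(G) = 2 exactly.

2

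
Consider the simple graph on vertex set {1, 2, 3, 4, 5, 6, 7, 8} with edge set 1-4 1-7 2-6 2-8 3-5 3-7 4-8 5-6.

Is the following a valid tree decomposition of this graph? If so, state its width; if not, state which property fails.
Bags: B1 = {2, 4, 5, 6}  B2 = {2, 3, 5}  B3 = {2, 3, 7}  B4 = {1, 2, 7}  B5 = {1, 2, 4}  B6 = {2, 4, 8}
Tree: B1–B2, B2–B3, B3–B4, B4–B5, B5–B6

A tree decomposition must satisfy three properties: every vertex lies in some bag; for every edge, both endpoints lie together in some bag; and for every vertex, the bags containing it form a connected subtree. Here bags containing vertex 4 are not connected in the tree, so the decomposition is invalid.

No — bags containing vertex 4 are not connected in the tree.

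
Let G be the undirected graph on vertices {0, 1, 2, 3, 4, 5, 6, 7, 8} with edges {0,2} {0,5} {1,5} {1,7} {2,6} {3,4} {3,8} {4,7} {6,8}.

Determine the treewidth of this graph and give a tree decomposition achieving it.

Treewidth 2.
One optimal decomposition is:
Bags: B1 = {0, 1, 5}  B2 = {0, 1, 2}  B3 = {1, 2, 6}  B4 = {1, 6, 8}  B5 = {1, 3, 8}  B6 = {1, 3, 4}  B7 = {1, 4, 7}
Tree: B1–B2, B2–B3, B3–B4, B4–B5, B5–B6, B6–B7

Every bag has size at most 3, so the width is 3 − 1 = 2 and tw(G) ≤ 2. For the lower bound, G contains the cycle 1–5–0–2–6–8–3–4–7–1, so G is not a forest; only forests have treewidth ≤ 1, hence tw(G) ≥ 2. The upper and lower bounds meet at 2, so that is the treewidth.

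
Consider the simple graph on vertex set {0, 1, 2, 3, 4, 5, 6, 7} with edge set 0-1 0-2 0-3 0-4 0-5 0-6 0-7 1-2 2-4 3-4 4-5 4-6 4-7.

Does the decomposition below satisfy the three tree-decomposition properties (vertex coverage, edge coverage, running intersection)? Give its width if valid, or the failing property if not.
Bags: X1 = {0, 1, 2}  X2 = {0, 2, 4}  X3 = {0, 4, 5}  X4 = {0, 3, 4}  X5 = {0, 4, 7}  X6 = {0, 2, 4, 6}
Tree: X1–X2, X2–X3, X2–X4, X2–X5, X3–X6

No — bags containing vertex 2 are not connected in the tree.

A tree decomposition must satisfy three properties: every vertex lies in some bag; for every edge, both endpoints lie together in some bag; and for every vertex, the bags containing it form a connected subtree. Here bags containing vertex 2 are not connected in the tree, so the decomposition is invalid.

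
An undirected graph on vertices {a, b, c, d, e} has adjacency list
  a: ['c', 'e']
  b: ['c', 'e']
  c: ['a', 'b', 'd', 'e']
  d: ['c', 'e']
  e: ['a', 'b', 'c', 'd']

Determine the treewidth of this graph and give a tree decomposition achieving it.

Treewidth 2.
One optimal decomposition is:
Bags: B1 = {a, c, e}  B2 = {b, c, e}  B3 = {c, d, e}
Tree: B1–B2, B2–B3

The largest bag has 3 vertices, giving width 2; this decomposition certifies tw(G) ≤ 2. For the lower bound, the 3 vertices {c, d, e} are pairwise adjacent, and any tree decomposition puts a clique entirely inside one bag — forcing width ≥ 2. Therefore the treewidth is 2.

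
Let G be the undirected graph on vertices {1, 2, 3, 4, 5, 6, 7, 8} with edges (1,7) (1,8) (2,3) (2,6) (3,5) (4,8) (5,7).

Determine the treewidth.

1

A width-1 tree decomposition is:
Bags: B1 = {4, 8}  B2 = {1, 8}  B3 = {1, 7}  B4 = {5, 7}  B5 = {3, 5}  B6 = {2, 3}  B7 = {2, 6}
Tree: B1–B2, B2–B3, B3–B4, B4–B5, B5–B6, B6–B7
Each bag holds 2 vertices, so the decomposition has width 1, which upper-bounds the treewidth. Any graph with an edge has treewidth ≥ 1, and G has the edge 4–8. Therefore the treewidth is 1.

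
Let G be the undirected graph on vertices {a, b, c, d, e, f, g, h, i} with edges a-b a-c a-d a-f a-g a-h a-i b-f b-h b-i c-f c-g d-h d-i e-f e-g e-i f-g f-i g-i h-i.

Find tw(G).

A width-3 tree decomposition is:
Bags: B1 = {a, b, f, i}  B2 = {a, f, g, i}  B3 = {a, c, f, g}  B4 = {a, b, h, i}  B5 = {a, d, h, i}  B6 = {e, f, g, i}
Tree: B1–B2, B2–B3, B1–B4, B4–B5, B2–B6
Every bag has size at most 4, so the width is 4 − 1 = 3 and tw(G) ≤ 3. On the other hand G contains the 4-clique {a, c, f, g}. A clique must lie in a single bag of any decomposition, so no decomposition can have width below 3. Combining the bounds, tw(G) = 3.

3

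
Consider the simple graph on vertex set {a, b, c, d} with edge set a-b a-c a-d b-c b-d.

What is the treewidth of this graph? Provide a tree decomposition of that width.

Treewidth 2.
Bags: B1 = {a, b, d}  B2 = {a, b, c}
Tree: B1–B2

The largest bag has 3 vertices, giving width 2; this decomposition certifies tw(G) ≤ 2. Conversely, {a, b, d} is a clique of size 3, and the vertices of any clique must share a bag in every tree decomposition; so some bag has ≥ 3 vertices and tw(G) ≥ 2. Therefore the treewidth is 2.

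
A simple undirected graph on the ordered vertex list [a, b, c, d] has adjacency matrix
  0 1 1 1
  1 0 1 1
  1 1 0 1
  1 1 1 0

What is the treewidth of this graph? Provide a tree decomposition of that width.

With just one bag of size 4, the width is 4 − 1 = 3, so tw(G) ≤ 3. On the other hand G contains the 4-clique {a, b, c, d}. A clique must lie in a single bag of any decomposition, so no decomposition can have width below 3. Therefore the treewidth is 3.

Treewidth 3.
Bags: B1 = {a, b, c, d}
Tree: (single bag)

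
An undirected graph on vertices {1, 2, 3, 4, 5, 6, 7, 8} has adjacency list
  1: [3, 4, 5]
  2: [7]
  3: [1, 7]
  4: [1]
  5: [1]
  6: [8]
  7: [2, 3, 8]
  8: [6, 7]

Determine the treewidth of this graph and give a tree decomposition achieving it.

Treewidth 1.
Bags: B1 = {6, 8}  B2 = {7, 8}  B3 = {3, 7}  B4 = {2, 7}  B5 = {1, 3}  B6 = {1, 5}  B7 = {1, 4}
Tree: B1–B2, B2–B3, B2–B4, B3–B5, B5–B6, B5–B7

The largest bag has 2 vertices, giving width 1; this decomposition certifies tw(G) ≤ 1. Since G has at least one edge (e.g. 8–6), it is not an edgeless graph, so tw(G) ≥ 1. The upper and lower bounds meet at 1, so that is the treewidth.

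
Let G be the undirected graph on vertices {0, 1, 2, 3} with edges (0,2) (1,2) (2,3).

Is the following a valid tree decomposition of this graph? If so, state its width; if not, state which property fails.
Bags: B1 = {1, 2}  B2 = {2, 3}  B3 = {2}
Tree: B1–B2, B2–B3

A tree decomposition must satisfy three properties: every vertex lies in some bag; for every edge, both endpoints lie together in some bag; and for every vertex, the bags containing it form a connected subtree. Here vertex 0 appears in no bag, so the decomposition is invalid.

No — vertex 0 appears in no bag.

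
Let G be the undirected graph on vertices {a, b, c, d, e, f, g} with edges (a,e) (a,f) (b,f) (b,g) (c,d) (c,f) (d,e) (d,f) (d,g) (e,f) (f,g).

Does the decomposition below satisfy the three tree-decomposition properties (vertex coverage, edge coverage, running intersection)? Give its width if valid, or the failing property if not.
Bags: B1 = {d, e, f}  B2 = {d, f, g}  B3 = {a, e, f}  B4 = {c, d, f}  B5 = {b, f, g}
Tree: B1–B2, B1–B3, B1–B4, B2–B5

Every vertex of G appears in some bag (union = {a, b, c, d, e, f, g}); every edge is covered by a bag; and for each vertex v the set of bags containing v is connected in the bag tree. The decomposition is therefore valid. The largest bag has 3 vertices, so the width is 2.

Yes; width 2.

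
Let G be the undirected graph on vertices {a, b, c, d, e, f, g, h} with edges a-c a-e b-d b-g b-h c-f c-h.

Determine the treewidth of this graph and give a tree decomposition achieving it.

Every bag has size at most 2, so the width is 2 − 1 = 1 and tw(G) ≤ 1. Since G has at least one edge (e.g. c–h), it is not an edgeless graph, so tw(G) ≥ 1. Hence tw(G) = 1 exactly.

Treewidth 1.
One such decomposition:
Bags: B1 = {c, h}  B2 = {a, c}  B3 = {b, h}  B4 = {c, f}  B5 = {b, g}  B6 = {b, d}  B7 = {a, e}
Tree: B1–B2, B1–B3, B2–B4, B3–B5, B5–B6, B2–B7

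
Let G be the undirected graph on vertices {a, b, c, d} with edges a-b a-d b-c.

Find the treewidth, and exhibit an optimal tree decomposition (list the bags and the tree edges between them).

Treewidth 1.
One optimal decomposition is:
Bags: B1 = {a, d}  B2 = {a, b}  B3 = {b, c}
Tree: B1–B2, B2–B3

The largest bag has 2 vertices, giving width 1; this decomposition certifies tw(G) ≤ 1. G has an edge, so its treewidth is at least 1. Hence tw(G) = 1 exactly.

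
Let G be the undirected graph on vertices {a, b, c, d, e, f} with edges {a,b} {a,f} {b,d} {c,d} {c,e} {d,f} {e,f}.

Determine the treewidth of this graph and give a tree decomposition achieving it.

Treewidth 2.
One such decomposition:
Bags: B1 = {a, b, d}  B2 = {a, d, f}  B3 = {c, d, f}  B4 = {c, e, f}
Tree: B1–B2, B2–B3, B3–B4

Each bag holds 3 vertices, so the decomposition has width 2, which upper-bounds the treewidth. For the lower bound, G contains the cycle b–a–f–d–b, so G is not a forest; only forests have treewidth ≤ 1, hence tw(G) ≥ 2. Combining the bounds, tw(G) = 2.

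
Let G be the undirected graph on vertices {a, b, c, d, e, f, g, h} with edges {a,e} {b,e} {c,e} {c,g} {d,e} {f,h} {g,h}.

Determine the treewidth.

1

A width-1 tree decomposition is:
Bags: B1 = {c, g}  B2 = {g, h}  B3 = {c, e}  B4 = {f, h}  B5 = {d, e}  B6 = {b, e}  B7 = {a, e}
Tree: B1–B2, B1–B3, B2–B4, B3–B5, B3–B6, B3–B7
Every bag has size at most 2, so the width is 2 − 1 = 1 and tw(G) ≤ 1. Since G has at least one edge (e.g. g–c), it is not an edgeless graph, so tw(G) ≥ 1. Therefore the treewidth is 1.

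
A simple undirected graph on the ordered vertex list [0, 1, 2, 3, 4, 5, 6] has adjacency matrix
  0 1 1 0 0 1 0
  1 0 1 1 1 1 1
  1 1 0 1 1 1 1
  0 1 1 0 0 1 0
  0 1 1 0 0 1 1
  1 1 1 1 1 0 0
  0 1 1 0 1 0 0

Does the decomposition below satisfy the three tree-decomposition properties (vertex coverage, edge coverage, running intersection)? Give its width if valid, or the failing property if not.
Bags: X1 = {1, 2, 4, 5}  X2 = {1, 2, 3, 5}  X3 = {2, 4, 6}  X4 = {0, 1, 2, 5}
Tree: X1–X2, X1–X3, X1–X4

A tree decomposition must satisfy three properties: every vertex lies in some bag; for every edge, both endpoints lie together in some bag; and for every vertex, the bags containing it form a connected subtree. Here edge (1,6) lies in no bag, so the decomposition is invalid.

No — edge (1,6) lies in no bag.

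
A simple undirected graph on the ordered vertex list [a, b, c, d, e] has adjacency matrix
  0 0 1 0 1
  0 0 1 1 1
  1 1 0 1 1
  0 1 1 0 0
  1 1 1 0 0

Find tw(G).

A width-2 tree decomposition is:
Bags: B1 = {b, c, d}  B2 = {b, c, e}  B3 = {a, c, e}
Tree: B1–B2, B2–B3
The largest bag has 3 vertices, giving width 2; this decomposition certifies tw(G) ≤ 2. Conversely, {b, c, d} is a clique of size 3, and the vertices of any clique must share a bag in every tree decomposition; so some bag has ≥ 3 vertices and tw(G) ≥ 2. The upper and lower bounds meet at 2, so that is the treewidth.

2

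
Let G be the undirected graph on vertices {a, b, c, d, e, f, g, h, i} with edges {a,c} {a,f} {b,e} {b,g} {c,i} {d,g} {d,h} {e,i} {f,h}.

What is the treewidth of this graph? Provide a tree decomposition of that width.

Every bag has size at most 3, so the width is 3 − 1 = 2 and tw(G) ≤ 2. Since e–b–g–d–h–f–a–c–i–e is a cycle in G, G is not acyclic. Forests are exactly the graphs of treewidth ≤ 1, so tw(G) ≥ 2. Combining the bounds, tw(G) = 2.

Treewidth 2.
Bags: B1 = {b, e, g}  B2 = {d, e, g}  B3 = {d, e, h}  B4 = {e, f, h}  B5 = {a, e, f}  B6 = {a, c, e}  B7 = {c, e, i}
Tree: B1–B2, B2–B3, B3–B4, B4–B5, B5–B6, B6–B7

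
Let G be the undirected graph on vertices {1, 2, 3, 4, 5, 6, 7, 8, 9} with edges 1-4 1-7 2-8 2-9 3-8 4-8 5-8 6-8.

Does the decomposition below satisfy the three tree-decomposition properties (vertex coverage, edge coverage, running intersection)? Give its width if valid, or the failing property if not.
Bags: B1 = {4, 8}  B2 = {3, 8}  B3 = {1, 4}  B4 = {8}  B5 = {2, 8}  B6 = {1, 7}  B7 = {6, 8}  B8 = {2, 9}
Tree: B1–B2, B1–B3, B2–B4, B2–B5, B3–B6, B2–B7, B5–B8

No — vertex 5 appears in no bag.

A tree decomposition must satisfy three properties: every vertex lies in some bag; for every edge, both endpoints lie together in some bag; and for every vertex, the bags containing it form a connected subtree. Here vertex 5 appears in no bag, so the decomposition is invalid.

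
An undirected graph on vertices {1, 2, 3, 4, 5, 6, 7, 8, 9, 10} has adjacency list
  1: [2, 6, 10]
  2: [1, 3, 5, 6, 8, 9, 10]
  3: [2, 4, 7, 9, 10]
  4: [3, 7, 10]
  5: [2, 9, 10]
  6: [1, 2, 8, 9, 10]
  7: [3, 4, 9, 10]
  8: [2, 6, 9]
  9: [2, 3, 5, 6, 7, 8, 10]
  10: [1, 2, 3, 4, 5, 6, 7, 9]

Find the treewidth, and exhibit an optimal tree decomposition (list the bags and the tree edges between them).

The largest bag has 4 vertices, giving width 3; this decomposition certifies tw(G) ≤ 3. Conversely, {2, 6, 8, 9} is a clique of size 4, and the vertices of any clique must share a bag in every tree decomposition; so some bag has ≥ 4 vertices and tw(G) ≥ 3. Hence tw(G) = 3 exactly.

Treewidth 3.
One optimal decomposition is:
Bags: B1 = {2, 3, 9, 10}  B2 = {3, 7, 9, 10}  B3 = {2, 5, 9, 10}  B4 = {2, 6, 9, 10}  B5 = {2, 6, 8, 9}  B6 = {1, 2, 6, 10}  B7 = {3, 4, 7, 10}
Tree: B1–B2, B1–B3, B1–B4, B4–B5, B4–B6, B2–B7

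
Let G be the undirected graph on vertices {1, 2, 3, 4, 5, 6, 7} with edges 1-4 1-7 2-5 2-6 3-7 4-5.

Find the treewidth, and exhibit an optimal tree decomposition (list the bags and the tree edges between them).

Each bag holds 2 vertices, so the decomposition has width 1, which upper-bounds the treewidth. Any graph with an edge has treewidth ≥ 1, and G has the edge 3–7. Therefore the treewidth is 1.

Treewidth 1.
One such decomposition:
Bags: B1 = {3, 7}  B2 = {1, 7}  B3 = {1, 4}  B4 = {4, 5}  B5 = {2, 5}  B6 = {2, 6}
Tree: B1–B2, B2–B3, B3–B4, B4–B5, B5–B6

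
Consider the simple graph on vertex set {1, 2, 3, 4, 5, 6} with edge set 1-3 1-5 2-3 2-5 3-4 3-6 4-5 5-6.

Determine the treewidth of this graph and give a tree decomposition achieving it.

The largest bag has 3 vertices, giving width 2; this decomposition certifies tw(G) ≤ 2. For the lower bound, G contains the cycle 5–4–3–1–5, so G is not a forest; only forests have treewidth ≤ 1, hence tw(G) ≥ 2. Combining the bounds, tw(G) = 2.

Treewidth 2.
One such decomposition:
Bags: B1 = {3, 4, 5}  B2 = {1, 3, 5}  B3 = {3, 5, 6}  B4 = {2, 3, 5}
Tree: B1–B2, B2–B3, B3–B4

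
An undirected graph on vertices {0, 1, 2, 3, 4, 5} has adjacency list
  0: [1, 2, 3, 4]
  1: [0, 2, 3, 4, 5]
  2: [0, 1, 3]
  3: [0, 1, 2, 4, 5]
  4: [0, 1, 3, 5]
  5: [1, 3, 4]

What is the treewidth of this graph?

3

A width-3 tree decomposition is:
Bags: B1 = {0, 1, 2, 3}  B2 = {0, 1, 3, 4}  B3 = {1, 3, 4, 5}
Tree: B1–B2, B2–B3
Every bag has size at most 4, so the width is 4 − 1 = 3 and tw(G) ≤ 3. On the other hand G contains the 4-clique {0, 1, 2, 3}. A clique must lie in a single bag of any decomposition, so no decomposition can have width below 3. Therefore the treewidth is 3.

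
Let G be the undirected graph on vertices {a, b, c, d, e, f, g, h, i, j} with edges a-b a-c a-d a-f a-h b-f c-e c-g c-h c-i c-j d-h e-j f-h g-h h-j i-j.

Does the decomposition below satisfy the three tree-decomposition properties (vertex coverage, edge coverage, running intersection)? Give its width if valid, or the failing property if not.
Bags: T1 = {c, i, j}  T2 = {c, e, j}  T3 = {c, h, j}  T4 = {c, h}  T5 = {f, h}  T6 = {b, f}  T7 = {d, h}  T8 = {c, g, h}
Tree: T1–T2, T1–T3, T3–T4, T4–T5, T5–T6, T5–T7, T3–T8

A tree decomposition must satisfy three properties: every vertex lies in some bag; for every edge, both endpoints lie together in some bag; and for every vertex, the bags containing it form a connected subtree. Here vertex a appears in no bag, so the decomposition is invalid.

No — vertex a appears in no bag.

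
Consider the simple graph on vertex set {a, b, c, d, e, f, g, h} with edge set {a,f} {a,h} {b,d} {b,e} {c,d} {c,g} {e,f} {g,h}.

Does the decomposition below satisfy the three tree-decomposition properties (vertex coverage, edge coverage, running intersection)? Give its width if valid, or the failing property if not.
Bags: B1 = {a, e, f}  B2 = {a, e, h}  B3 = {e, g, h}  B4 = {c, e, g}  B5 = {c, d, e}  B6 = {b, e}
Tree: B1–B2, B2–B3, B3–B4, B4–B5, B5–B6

A tree decomposition must satisfy three properties: every vertex lies in some bag; for every edge, both endpoints lie together in some bag; and for every vertex, the bags containing it form a connected subtree. Here edge (d,b) lies in no bag, so the decomposition is invalid.

No — edge (d,b) lies in no bag.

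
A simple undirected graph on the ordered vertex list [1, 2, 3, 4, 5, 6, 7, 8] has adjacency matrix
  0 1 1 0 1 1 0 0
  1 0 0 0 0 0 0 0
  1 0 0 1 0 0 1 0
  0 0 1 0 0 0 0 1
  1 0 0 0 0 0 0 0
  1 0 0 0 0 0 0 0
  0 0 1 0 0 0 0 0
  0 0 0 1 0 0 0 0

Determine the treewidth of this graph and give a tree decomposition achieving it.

Treewidth 1.
Bags: B1 = {1, 3}  B2 = {3, 4}  B3 = {3, 7}  B4 = {1, 6}  B5 = {4, 8}  B6 = {1, 5}  B7 = {1, 2}
Tree: B1–B2, B1–B3, B1–B4, B2–B5, B4–B6, B6–B7

Each bag holds 2 vertices, so the decomposition has width 1, which upper-bounds the treewidth. Since G has at least one edge (e.g. 3–1), it is not an edgeless graph, so tw(G) ≥ 1. Combining the bounds, tw(G) = 1.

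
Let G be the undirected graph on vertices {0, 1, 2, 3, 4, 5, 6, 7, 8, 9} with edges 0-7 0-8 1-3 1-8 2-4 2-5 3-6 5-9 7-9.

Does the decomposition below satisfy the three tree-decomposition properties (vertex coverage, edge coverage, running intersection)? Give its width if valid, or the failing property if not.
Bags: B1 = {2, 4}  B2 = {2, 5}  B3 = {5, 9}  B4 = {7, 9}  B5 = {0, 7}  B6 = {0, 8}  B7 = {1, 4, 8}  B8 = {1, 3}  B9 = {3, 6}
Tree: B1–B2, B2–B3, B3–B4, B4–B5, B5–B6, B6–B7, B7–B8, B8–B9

No — bags containing vertex 4 are not connected in the tree.

A tree decomposition must satisfy three properties: every vertex lies in some bag; for every edge, both endpoints lie together in some bag; and for every vertex, the bags containing it form a connected subtree. Here bags containing vertex 4 are not connected in the tree, so the decomposition is invalid.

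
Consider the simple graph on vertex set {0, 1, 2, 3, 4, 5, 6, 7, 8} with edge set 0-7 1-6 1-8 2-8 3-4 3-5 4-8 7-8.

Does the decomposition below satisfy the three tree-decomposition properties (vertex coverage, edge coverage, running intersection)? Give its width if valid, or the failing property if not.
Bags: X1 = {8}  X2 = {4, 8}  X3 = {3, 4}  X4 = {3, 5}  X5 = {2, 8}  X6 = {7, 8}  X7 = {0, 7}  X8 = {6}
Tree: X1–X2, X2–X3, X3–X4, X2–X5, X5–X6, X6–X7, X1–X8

No — vertex 1 appears in no bag.

A tree decomposition must satisfy three properties: every vertex lies in some bag; for every edge, both endpoints lie together in some bag; and for every vertex, the bags containing it form a connected subtree. Here vertex 1 appears in no bag, so the decomposition is invalid.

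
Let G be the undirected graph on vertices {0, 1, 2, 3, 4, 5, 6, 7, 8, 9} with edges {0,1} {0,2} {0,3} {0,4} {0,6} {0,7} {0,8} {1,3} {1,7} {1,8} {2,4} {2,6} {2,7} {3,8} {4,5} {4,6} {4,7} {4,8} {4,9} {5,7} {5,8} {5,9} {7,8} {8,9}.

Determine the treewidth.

3

A width-3 tree decomposition is:
Bags: B1 = {0, 1, 3, 8}  B2 = {0, 1, 7, 8}  B3 = {0, 4, 7, 8}  B4 = {0, 2, 4, 7}  B5 = {0, 2, 4, 6}  B6 = {4, 5, 7, 8}  B7 = {4, 5, 8, 9}
Tree: B1–B2, B2–B3, B3–B4, B4–B5, B3–B6, B6–B7
Every bag has size at most 4, so the width is 4 − 1 = 3 and tw(G) ≤ 3. On the other hand G contains the 4-clique {0, 1, 3, 8}. A clique must lie in a single bag of any decomposition, so no decomposition can have width below 3. Hence tw(G) = 3 exactly.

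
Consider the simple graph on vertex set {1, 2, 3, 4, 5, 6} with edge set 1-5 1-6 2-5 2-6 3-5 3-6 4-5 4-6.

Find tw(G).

2

A width-2 tree decomposition is:
Bags: B1 = {1, 5, 6}  B2 = {4, 5, 6}  B3 = {3, 5, 6}  B4 = {2, 5, 6}
Tree: B1–B2, B2–B3, B3–B4
Every bag has size at most 3, so the width is 3 − 1 = 2 and tw(G) ≤ 2. For the lower bound, G contains the cycle 1–6–4–5–1, so G is not a forest; only forests have treewidth ≤ 1, hence tw(G) ≥ 2. Hence tw(G) = 2 exactly.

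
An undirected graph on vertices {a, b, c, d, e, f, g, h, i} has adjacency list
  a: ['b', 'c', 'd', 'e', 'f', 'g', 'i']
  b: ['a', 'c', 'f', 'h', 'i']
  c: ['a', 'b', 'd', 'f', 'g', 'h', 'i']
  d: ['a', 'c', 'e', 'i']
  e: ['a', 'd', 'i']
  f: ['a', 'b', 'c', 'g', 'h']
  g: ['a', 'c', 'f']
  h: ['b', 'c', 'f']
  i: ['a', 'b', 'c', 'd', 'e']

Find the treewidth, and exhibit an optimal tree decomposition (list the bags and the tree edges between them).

Every bag has size at most 4, so the width is 4 − 1 = 3 and tw(G) ≤ 3. On the other hand G contains the 4-clique {a, d, e, i}. A clique must lie in a single bag of any decomposition, so no decomposition can have width below 3. Therefore the treewidth is 3.

Treewidth 3.
One optimal decomposition is:
Bags: B1 = {a, c, d, i}  B2 = {a, b, c, i}  B3 = {a, d, e, i}  B4 = {a, b, c, f}  B5 = {b, c, f, h}  B6 = {a, c, f, g}
Tree: B1–B2, B1–B3, B2–B4, B4–B5, B4–B6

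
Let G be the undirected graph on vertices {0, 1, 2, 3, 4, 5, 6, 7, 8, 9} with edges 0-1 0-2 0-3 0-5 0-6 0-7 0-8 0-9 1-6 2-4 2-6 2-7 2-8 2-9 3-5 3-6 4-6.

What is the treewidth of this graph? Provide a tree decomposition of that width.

The largest bag has 3 vertices, giving width 2; this decomposition certifies tw(G) ≤ 2. On the other hand G contains the 3-clique {0, 1, 6}. A clique must lie in a single bag of any decomposition, so no decomposition can have width below 2. Therefore the treewidth is 2.

Treewidth 2.
One optimal decomposition is:
Bags: B1 = {0, 1, 6}  B2 = {0, 2, 6}  B3 = {0, 2, 7}  B4 = {2, 4, 6}  B5 = {0, 2, 9}  B6 = {0, 3, 6}  B7 = {0, 3, 5}  B8 = {0, 2, 8}
Tree: B1–B2, B2–B3, B2–B4, B2–B5, B2–B6, B6–B7, B3–B8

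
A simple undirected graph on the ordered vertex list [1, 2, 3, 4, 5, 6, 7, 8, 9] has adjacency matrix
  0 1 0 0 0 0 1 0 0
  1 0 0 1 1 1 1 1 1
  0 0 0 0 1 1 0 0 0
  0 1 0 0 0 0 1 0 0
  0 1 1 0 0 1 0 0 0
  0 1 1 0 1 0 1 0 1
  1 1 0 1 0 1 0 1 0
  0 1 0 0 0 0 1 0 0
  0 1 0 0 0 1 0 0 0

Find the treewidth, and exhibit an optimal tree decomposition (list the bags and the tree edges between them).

Treewidth 2.
One such decomposition:
Bags: B1 = {2, 6, 7}  B2 = {2, 4, 7}  B3 = {1, 2, 7}  B4 = {2, 7, 8}  B5 = {2, 5, 6}  B6 = {2, 6, 9}  B7 = {3, 5, 6}
Tree: B1–B2, B1–B3, B3–B4, B1–B5, B1–B6, B5–B7

The largest bag has 3 vertices, giving width 2; this decomposition certifies tw(G) ≤ 2. On the other hand G contains the 3-clique {2, 6, 9}. A clique must lie in a single bag of any decomposition, so no decomposition can have width below 2. Hence tw(G) = 2 exactly.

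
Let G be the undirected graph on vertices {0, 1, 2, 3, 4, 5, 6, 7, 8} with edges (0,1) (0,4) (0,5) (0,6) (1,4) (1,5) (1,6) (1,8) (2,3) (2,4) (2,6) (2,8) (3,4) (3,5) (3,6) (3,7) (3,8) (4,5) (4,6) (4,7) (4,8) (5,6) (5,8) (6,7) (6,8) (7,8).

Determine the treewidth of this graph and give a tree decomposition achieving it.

Every bag has size at most 5, so the width is 5 − 1 = 4 and tw(G) ≤ 4. On the other hand G contains the 5-clique {0, 1, 4, 5, 6}. A clique must lie in a single bag of any decomposition, so no decomposition can have width below 4. Combining the bounds, tw(G) = 4.

Treewidth 4.
One optimal decomposition is:
Bags: B1 = {1, 4, 5, 6, 8}  B2 = {3, 4, 5, 6, 8}  B3 = {2, 3, 4, 6, 8}  B4 = {0, 1, 4, 5, 6}  B5 = {3, 4, 6, 7, 8}
Tree: B1–B2, B2–B3, B1–B4, B2–B5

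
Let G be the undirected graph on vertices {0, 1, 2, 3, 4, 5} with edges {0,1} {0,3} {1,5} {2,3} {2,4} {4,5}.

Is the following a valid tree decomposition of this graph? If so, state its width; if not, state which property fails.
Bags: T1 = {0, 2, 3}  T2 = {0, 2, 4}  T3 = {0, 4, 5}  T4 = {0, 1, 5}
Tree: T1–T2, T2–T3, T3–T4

Yes; width 2.

Vertex coverage: the bags together contain {0, 1, 2, 3, 4, 5}, the full vertex set. Edge coverage: each edge of G has both endpoints in at least one bag. Running intersection: for every vertex, the bags containing it form a connected subtree. All three properties hold, so this is a valid tree decomposition of width max|bag| − 1 = 2, and hence tw(G) ≤ 2.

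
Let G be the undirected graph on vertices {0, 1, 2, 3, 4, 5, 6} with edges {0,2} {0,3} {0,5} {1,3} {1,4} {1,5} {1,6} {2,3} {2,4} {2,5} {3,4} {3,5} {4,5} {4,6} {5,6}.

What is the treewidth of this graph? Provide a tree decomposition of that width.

Treewidth 3.
One such decomposition:
Bags: B1 = {0, 2, 3, 5}  B2 = {2, 3, 4, 5}  B3 = {1, 3, 4, 5}  B4 = {1, 4, 5, 6}
Tree: B1–B2, B2–B3, B3–B4

Each bag holds 4 vertices, so the decomposition has width 3, which upper-bounds the treewidth. Conversely, {1, 3, 4, 5} is a clique of size 4, and the vertices of any clique must share a bag in every tree decomposition; so some bag has ≥ 4 vertices and tw(G) ≥ 3. The upper and lower bounds meet at 3, so that is the treewidth.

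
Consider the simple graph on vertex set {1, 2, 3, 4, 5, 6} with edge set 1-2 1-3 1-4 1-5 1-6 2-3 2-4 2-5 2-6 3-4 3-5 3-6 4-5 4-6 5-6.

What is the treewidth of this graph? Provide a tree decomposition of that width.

A single bag containing all 6 vertices is trivially a valid decomposition of width 5. On the other hand G contains the 6-clique {1, 2, 3, 4, 5, 6}. A clique must lie in a single bag of any decomposition, so no decomposition can have width below 5. Hence tw(G) = 5 exactly.

Treewidth 5.
One optimal decomposition is:
Bags: B1 = {1, 2, 3, 4, 5, 6}
Tree: (single bag)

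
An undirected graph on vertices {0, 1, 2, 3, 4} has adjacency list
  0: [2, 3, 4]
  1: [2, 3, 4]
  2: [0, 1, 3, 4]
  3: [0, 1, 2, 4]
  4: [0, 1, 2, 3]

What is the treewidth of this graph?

A width-3 tree decomposition is:
Bags: B1 = {1, 2, 3, 4}  B2 = {0, 2, 3, 4}
Tree: B1–B2
The largest bag has 4 vertices, giving width 3; this decomposition certifies tw(G) ≤ 3. Conversely, {0, 2, 3, 4} is a clique of size 4, and the vertices of any clique must share a bag in every tree decomposition; so some bag has ≥ 4 vertices and tw(G) ≥ 3. Combining the bounds, tw(G) = 3.

3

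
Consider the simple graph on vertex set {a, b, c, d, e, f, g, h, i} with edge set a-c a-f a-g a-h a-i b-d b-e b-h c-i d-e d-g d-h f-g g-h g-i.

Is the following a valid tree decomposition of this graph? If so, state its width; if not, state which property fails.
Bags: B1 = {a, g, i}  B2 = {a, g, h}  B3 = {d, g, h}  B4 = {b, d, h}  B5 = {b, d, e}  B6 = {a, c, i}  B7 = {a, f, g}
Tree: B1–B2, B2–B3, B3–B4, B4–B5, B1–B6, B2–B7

Every vertex of G appears in some bag (union = {a, b, c, d, e, f, g, h, i}); every edge is covered by a bag; and for each vertex v the set of bags containing v is connected in the bag tree. The decomposition is therefore valid. The largest bag has 3 vertices, so the width is 2.

Yes; width 2.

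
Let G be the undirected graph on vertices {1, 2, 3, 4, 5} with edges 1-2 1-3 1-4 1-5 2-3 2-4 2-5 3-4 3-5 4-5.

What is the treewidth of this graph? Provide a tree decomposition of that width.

Treewidth 4.
One such decomposition:
Bags: B1 = {1, 2, 3, 4, 5}
Tree: (single bag)

A single bag containing all 5 vertices is trivially a valid decomposition of width 4. Conversely, {1, 2, 3, 4, 5} is a clique of size 5, and the vertices of any clique must share a bag in every tree decomposition; so some bag has ≥ 5 vertices and tw(G) ≥ 4. Combining the bounds, tw(G) = 4.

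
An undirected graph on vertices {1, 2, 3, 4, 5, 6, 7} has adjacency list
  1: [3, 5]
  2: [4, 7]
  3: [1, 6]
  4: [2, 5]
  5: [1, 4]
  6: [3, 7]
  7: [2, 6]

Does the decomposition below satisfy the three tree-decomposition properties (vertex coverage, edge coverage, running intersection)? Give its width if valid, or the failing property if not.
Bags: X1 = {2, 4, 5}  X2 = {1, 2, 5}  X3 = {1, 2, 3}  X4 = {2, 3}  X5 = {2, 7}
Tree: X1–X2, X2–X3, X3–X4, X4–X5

A tree decomposition must satisfy three properties: every vertex lies in some bag; for every edge, both endpoints lie together in some bag; and for every vertex, the bags containing it form a connected subtree. Here vertex 6 appears in no bag, so the decomposition is invalid.

No — vertex 6 appears in no bag.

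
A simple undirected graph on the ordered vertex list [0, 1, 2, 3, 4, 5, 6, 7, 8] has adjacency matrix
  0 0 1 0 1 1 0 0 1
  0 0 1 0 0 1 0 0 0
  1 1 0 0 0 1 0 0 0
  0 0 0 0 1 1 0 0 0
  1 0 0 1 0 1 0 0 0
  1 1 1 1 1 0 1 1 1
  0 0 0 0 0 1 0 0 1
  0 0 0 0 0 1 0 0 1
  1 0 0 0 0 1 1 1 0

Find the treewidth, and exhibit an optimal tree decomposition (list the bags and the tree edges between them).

Treewidth 2.
One optimal decomposition is:
Bags: B1 = {0, 5, 8}  B2 = {0, 4, 5}  B3 = {0, 2, 5}  B4 = {3, 4, 5}  B5 = {5, 6, 8}  B6 = {5, 7, 8}  B7 = {1, 2, 5}
Tree: B1–B2, B1–B3, B2–B4, B1–B5, B5–B6, B3–B7

Every bag has size at most 3, so the width is 3 − 1 = 2 and tw(G) ≤ 2. Conversely, {0, 5, 8} is a clique of size 3, and the vertices of any clique must share a bag in every tree decomposition; so some bag has ≥ 3 vertices and tw(G) ≥ 2. Combining the bounds, tw(G) = 2.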